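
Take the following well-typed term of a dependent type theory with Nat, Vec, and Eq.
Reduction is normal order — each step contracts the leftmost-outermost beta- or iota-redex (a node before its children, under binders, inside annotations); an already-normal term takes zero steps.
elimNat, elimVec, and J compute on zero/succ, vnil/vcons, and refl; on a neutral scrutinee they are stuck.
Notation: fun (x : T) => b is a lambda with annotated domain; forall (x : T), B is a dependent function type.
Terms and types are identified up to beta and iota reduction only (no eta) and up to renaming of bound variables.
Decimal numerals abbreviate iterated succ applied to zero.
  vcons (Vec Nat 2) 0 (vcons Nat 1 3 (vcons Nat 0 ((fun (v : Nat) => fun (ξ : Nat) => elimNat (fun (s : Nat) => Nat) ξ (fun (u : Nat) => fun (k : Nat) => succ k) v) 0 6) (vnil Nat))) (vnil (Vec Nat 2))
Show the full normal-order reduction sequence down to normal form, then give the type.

reduction (normal order):
  vcons (Vec Nat 2) 0 (vcons Nat 1 3 (vcons Nat 0 ((fun (v : Nat) => fun (ξ : Nat) => elimNat (fun (s : Nat) => Nat) ξ (fun (u : Nat) => fun (k : Nat) => succ k) v) 0 6) (vnil Nat))) (vnil (Vec Nat 2))
  ~> vcons (Vec Nat 2) 0 (vcons Nat 1 3 (vcons Nat 0 ((fun (v : Nat) => elimNat (fun (ξ : Nat) => Nat) v (fun (s : Nat) => fun (u : Nat) => succ u) 0) 6) (vnil Nat))) (vnil (Vec Nat 2))
  ~> vcons (Vec Nat 2) 0 (vcons Nat 1 3 (vcons Nat 0 (elimNat (fun (v : Nat) => Nat) 6 (fun (ξ : Nat) => fun (s : Nat) => succ s) 0) (vnil Nat))) (vnil (Vec Nat 2))
  ~> vcons (Vec Nat 2) 0 (vcons Nat 1 3 (vcons Nat 0 6 (vnil Nat))) (vnil (Vec Nat 2))
inferred type:
  Vec (Vec Nat 2) 1


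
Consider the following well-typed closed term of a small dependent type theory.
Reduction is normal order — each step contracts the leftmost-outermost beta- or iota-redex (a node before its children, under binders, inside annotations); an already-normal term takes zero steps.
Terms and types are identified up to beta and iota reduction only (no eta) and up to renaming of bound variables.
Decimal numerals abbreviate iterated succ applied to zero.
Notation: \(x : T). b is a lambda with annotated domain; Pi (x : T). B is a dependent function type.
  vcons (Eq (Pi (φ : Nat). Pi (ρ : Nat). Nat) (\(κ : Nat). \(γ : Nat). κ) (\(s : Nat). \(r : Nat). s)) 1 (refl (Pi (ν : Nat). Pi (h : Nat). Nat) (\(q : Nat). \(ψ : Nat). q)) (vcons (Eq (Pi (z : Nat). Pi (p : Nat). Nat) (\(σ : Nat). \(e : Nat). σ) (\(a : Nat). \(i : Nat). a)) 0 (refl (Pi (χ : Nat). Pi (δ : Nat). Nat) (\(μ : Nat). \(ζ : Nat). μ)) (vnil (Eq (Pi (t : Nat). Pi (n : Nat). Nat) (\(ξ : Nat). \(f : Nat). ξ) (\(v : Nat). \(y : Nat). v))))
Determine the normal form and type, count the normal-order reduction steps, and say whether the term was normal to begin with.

resulting normal form:
  vcons (Eq (Pi (φ : Nat). Pi (ρ : Nat). Nat) (\(κ : Nat). \(γ : Nat). κ) (\(s : Nat). \(r : Nat). s)) 1 (refl (Pi (ν : Nat). Pi (h : Nat). Nat) (\(q : Nat). \(ψ : Nat). q)) (vcons (Eq (Pi (z : Nat). Pi (p : Nat). Nat) (\(σ : Nat). \(e : Nat). σ) (\(a : Nat). \(i : Nat). a)) 0 (refl (Pi (χ : Nat). Pi (δ : Nat). Nat) (\(μ : Nat). \(ζ : Nat). μ)) (vnil (Eq (Pi (t : Nat). Pi (n : Nat). Nat) (\(ξ : Nat). \(f : Nat). ξ) (\(v : Nat). \(y : Nat). v))))
type:
  Vec (Eq (Pi (φ : Nat). Pi (ρ : Nat). Nat) (\(κ : Nat). \(γ : Nat). κ) (\(s : Nat). \(r : Nat). s)) 2
steps to reach normal form (normal order): 0
started in normal form: yes


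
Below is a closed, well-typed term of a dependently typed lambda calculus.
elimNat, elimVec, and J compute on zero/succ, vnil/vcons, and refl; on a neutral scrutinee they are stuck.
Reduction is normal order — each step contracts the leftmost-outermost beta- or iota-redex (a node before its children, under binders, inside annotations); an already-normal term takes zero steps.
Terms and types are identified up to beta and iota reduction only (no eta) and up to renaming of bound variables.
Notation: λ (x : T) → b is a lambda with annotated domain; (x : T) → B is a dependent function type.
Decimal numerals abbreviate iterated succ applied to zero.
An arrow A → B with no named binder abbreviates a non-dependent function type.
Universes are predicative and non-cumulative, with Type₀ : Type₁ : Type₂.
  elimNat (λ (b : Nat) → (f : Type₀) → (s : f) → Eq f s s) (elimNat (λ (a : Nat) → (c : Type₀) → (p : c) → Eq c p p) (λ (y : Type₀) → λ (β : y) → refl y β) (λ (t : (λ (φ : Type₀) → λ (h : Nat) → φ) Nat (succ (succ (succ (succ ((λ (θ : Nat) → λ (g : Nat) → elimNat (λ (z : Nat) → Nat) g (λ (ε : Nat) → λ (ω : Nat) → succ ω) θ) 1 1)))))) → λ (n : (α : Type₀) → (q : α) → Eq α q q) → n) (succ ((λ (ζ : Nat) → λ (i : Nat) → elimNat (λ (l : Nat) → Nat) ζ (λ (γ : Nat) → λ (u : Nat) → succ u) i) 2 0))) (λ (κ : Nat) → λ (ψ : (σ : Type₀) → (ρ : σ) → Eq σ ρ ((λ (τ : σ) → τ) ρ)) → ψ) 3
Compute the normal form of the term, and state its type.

normal form:
  λ (b : Type₀) → λ (f : b) → refl b f
type:
  (b : Type₀) → (f : b) → Eq b f f


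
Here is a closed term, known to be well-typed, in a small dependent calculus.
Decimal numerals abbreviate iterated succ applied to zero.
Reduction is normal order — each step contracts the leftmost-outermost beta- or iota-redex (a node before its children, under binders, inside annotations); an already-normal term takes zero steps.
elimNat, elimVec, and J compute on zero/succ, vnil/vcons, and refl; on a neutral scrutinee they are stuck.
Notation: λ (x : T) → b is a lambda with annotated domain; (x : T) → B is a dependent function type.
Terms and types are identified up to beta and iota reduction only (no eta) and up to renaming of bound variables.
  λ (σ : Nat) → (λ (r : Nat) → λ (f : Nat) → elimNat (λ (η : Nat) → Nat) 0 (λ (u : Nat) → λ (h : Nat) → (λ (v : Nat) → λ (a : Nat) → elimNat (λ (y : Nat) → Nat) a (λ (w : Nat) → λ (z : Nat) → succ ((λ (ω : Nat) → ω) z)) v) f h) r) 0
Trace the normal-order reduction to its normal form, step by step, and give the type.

reduction (normal order):
  λ (σ : Nat) → (λ (r : Nat) → λ (f : Nat) → elimNat (λ (η : Nat) → Nat) 0 (λ (u : Nat) → λ (h : Nat) → (λ (v : Nat) → λ (a : Nat) → elimNat (λ (y : Nat) → Nat) a (λ (w : Nat) → λ (z : Nat) → succ ((λ (ω : Nat) → ω) z)) v) f h) r) 0
  ~> λ (σ : Nat) → λ (r : Nat) → elimNat (λ (f : Nat) → Nat) 0 (λ (η : Nat) → λ (u : Nat) → (λ (h : Nat) → λ (v : Nat) → elimNat (λ (a : Nat) → Nat) v (λ (y : Nat) → λ (w : Nat) → succ ((λ (z : Nat) → z) w)) h) r u) 0
  ~> λ (σ : Nat) → λ (r : Nat) → 0
inferred type:
  (σ : Nat) → (r : Nat) → Nat


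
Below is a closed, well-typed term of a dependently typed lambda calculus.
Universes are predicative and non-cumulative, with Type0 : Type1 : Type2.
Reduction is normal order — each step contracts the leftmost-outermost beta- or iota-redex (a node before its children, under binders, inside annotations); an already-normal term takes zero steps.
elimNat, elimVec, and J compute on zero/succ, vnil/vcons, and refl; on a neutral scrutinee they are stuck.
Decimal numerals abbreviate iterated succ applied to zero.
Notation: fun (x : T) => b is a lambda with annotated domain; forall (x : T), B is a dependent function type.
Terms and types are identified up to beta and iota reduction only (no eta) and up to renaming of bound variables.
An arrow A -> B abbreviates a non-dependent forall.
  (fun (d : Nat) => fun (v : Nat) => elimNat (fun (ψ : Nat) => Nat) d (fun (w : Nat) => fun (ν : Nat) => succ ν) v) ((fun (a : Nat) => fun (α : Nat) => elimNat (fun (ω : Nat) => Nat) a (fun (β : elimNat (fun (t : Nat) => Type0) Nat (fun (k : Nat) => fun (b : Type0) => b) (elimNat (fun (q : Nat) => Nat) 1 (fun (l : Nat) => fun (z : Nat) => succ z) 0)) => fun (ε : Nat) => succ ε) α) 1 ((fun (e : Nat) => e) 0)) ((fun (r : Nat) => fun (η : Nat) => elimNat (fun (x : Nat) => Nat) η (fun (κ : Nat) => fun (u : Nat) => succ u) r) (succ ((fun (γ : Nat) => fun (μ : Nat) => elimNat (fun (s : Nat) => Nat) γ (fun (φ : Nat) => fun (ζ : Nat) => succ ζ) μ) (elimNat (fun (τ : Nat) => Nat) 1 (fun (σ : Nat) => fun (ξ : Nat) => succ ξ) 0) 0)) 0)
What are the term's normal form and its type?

reduced normal form:
  3
inferred type:
  Nat


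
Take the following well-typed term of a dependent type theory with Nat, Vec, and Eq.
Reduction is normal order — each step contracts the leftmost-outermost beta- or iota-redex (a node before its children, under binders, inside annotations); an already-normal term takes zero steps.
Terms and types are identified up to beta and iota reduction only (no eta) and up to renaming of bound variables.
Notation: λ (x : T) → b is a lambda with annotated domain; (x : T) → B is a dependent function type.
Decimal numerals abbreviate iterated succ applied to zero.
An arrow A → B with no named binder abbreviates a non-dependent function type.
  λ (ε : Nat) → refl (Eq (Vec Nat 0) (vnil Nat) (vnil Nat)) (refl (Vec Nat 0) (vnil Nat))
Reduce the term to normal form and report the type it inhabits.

resulting normal form:
  λ (ε : Nat) → refl (Eq (Vec Nat 0) (vnil Nat) (vnil Nat)) (refl (Vec Nat 0) (vnil Nat))
type:
  Nat → Eq (Eq (Vec Nat 0) (vnil Nat) (vnil Nat)) (refl (Vec Nat 0) (vnil Nat)) (refl (Vec Nat 0) (vnil Nat))


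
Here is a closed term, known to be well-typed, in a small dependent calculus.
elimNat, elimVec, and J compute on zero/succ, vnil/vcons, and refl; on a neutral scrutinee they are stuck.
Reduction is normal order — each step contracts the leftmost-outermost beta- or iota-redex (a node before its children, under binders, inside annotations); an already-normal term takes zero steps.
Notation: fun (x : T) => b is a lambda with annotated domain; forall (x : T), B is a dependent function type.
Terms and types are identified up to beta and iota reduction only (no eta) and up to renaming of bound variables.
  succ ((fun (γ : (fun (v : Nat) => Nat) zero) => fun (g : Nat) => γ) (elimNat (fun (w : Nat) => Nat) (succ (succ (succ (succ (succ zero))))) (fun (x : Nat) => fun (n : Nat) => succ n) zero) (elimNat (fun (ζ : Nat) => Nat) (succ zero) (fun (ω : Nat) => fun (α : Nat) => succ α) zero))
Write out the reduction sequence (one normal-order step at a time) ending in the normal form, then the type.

normal-order reduction:
  succ ((fun (γ : (fun (v : Nat) => Nat) zero) => fun (g : Nat) => γ) (elimNat (fun (w : Nat) => Nat) (succ (succ (succ (succ (succ zero))))) (fun (x : Nat) => fun (n : Nat) => succ n) zero) (elimNat (fun (ζ : Nat) => Nat) (succ zero) (fun (ω : Nat) => fun (α : Nat) => succ α) zero))
  ~> succ ((fun (γ : Nat) => elimNat (fun (v : Nat) => Nat) (succ (succ (succ (succ (succ zero))))) (fun (g : Nat) => fun (w : Nat) => succ w) zero) (elimNat (fun (x : Nat) => Nat) (succ zero) (fun (n : Nat) => fun (ζ : Nat) => succ ζ) zero))
  ~> succ (elimNat (fun (γ : Nat) => Nat) (succ (succ (succ (succ (succ zero))))) (fun (v : Nat) => fun (g : Nat) => succ g) zero)
  ~> succ (succ (succ (succ (succ (succ zero)))))
type:
  Nat


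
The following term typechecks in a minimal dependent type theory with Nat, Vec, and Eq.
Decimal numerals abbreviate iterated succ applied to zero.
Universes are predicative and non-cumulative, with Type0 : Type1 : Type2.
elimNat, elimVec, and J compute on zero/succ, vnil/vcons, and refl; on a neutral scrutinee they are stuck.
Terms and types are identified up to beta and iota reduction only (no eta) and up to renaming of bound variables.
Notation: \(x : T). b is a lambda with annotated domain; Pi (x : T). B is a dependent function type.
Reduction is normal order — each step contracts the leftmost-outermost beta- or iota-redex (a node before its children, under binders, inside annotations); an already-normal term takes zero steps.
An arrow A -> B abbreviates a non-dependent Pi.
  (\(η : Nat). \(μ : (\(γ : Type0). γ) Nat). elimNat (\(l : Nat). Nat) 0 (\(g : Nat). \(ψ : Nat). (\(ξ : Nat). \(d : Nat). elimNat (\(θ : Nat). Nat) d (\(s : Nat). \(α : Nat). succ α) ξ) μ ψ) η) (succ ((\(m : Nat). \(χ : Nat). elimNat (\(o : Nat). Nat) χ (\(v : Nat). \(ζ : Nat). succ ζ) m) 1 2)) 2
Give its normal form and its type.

reduced normal form:
  8
the term's type:
  Nat
observation: 39 normal-order steps separate the term from its normal form.


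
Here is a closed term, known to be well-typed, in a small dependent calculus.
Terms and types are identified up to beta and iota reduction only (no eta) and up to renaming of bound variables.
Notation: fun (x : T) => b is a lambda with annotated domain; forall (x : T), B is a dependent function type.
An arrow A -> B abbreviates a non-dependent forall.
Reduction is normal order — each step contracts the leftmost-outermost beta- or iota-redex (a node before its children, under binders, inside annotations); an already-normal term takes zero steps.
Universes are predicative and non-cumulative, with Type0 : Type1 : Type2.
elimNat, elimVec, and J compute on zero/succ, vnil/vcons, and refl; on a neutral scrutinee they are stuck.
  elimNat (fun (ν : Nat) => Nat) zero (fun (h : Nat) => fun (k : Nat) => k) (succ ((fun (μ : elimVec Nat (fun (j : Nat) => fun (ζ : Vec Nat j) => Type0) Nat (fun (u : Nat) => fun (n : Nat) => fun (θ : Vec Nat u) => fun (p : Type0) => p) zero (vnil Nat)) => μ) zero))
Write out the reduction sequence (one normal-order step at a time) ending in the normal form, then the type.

normal-order reduction:
  elimNat (fun (ν : Nat) => Nat) zero (fun (h : Nat) => fun (k : Nat) => k) (succ ((fun (μ : elimVec Nat (fun (j : Nat) => fun (ζ : Vec Nat j) => Type0) Nat (fun (u : Nat) => fun (n : Nat) => fun (θ : Vec Nat u) => fun (p : Type0) => p) zero (vnil Nat)) => μ) zero))
  ~> (fun (ν : Nat) => fun (h : Nat) => h) ((fun (k : elimVec Nat (fun (μ : Nat) => fun (j : Vec Nat μ) => Type0) Nat (fun (ζ : Nat) => fun (u : Nat) => fun (n : Vec Nat ζ) => fun (θ : Type0) => θ) zero (vnil Nat)) => k) zero) (elimNat (fun (p : Nat) => Nat) zero (fun (ε : Nat) => fun (ω : Nat) => ω) ((fun (z : elimVec Nat (fun (ρ : Nat) => fun (v : Vec Nat ρ) => Type0) Nat (fun (c : Nat) => fun (i : Nat) => fun (m : Vec Nat c) => fun (σ : Type0) => σ) zero (vnil Nat)) => z) zero))
  ~> (fun (ν : Nat) => ν) (elimNat (fun (h : Nat) => Nat) zero (fun (k : Nat) => fun (μ : Nat) => μ) ((fun (j : elimVec Nat (fun (ζ : Nat) => fun (u : Vec Nat ζ) => Type0) Nat (fun (n : Nat) => fun (θ : Nat) => fun (p : Vec Nat n) => fun (ε : Type0) => ε) zero (vnil Nat)) => j) zero))
  ~> elimNat (fun (ν : Nat) => Nat) zero (fun (h : Nat) => fun (k : Nat) => k) ((fun (μ : elimVec Nat (fun (j : Nat) => fun (ζ : Vec Nat j) => Type0) Nat (fun (u : Nat) => fun (n : Nat) => fun (θ : Vec Nat u) => fun (p : Type0) => p) zero (vnil Nat)) => μ) zero)
  ~> elimNat (fun (ν : Nat) => Nat) zero (fun (h : Nat) => fun (k : Nat) => k) zero
  ~> zero
type:
  Nat


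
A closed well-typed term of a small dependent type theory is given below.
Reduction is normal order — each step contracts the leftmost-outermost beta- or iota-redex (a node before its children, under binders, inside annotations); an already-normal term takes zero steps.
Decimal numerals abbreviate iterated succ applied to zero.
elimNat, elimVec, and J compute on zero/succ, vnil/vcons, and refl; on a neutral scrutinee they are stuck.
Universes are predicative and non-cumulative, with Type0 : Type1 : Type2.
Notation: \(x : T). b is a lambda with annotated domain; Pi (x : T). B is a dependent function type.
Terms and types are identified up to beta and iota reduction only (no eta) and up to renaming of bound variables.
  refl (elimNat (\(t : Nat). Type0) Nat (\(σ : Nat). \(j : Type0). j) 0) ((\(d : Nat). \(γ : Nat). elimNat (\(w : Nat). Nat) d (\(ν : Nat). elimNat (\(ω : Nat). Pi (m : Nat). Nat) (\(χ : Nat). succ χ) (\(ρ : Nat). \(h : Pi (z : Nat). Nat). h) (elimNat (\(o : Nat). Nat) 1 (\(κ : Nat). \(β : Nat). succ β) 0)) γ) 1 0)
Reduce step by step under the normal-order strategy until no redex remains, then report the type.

reduction (normal order):
  refl (elimNat (\(t : Nat). Type0) Nat (\(σ : Nat). \(j : Type0). j) 0) ((\(d : Nat). \(γ : Nat). elimNat (\(w : Nat). Nat) d (\(ν : Nat). elimNat (\(ω : Nat). Pi (m : Nat). Nat) (\(χ : Nat). succ χ) (\(ρ : Nat). \(h : Pi (z : Nat). Nat). h) (elimNat (\(o : Nat). Nat) 1 (\(κ : Nat). \(β : Nat). succ β) 0)) γ) 1 0)
  ~> refl Nat ((\(t : Nat). \(σ : Nat). elimNat (\(j : Nat). Nat) t (\(d : Nat). elimNat (\(γ : Nat). Pi (w : Nat). Nat) (\(ν : Nat). succ ν) (\(ω : Nat). \(m : Pi (χ : Nat). Nat). m) (elimNat (\(ρ : Nat). Nat) 1 (\(h : Nat). \(z : Nat). succ z) 0)) σ) 1 0)
  ~> refl Nat ((\(t : Nat). elimNat (\(σ : Nat). Nat) 1 (\(j : Nat). elimNat (\(d : Nat). Pi (γ : Nat). Nat) (\(w : Nat). succ w) (\(ν : Nat). \(ω : Pi (m : Nat). Nat). ω) (elimNat (\(χ : Nat). Nat) 1 (\(ρ : Nat). \(h : Nat). succ h) 0)) t) 0)
  ~> refl Nat (elimNat (\(t : Nat). Nat) 1 (\(σ : Nat). elimNat (\(j : Nat). Pi (d : Nat). Nat) (\(γ : Nat). succ γ) (\(w : Nat). \(ν : Pi (ω : Nat). Nat). ν) (elimNat (\(m : Nat). Nat) 1 (\(χ : Nat). \(ρ : Nat). succ ρ) 0)) 0)
  ~> refl Nat 1
type:
  Eq Nat 1 1


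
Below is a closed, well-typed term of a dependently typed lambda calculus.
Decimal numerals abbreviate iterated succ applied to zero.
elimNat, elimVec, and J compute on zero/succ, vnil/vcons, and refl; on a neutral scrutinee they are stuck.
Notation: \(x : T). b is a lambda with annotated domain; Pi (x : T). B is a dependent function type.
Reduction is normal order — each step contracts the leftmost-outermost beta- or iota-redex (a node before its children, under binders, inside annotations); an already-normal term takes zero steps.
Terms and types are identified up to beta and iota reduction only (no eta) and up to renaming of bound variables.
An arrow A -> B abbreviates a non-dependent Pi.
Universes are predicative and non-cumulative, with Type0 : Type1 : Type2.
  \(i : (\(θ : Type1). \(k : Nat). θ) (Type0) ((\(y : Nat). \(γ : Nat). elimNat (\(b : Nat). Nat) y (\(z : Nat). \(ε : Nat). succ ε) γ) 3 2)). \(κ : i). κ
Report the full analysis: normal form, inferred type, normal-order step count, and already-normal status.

reduced normal form:
  \(i : Type0). \(θ : i). θ
type:
  Pi (i : Type0). i -> i
reduction steps (normal order): 2
started in normal form: no
first redex: a beta-redex


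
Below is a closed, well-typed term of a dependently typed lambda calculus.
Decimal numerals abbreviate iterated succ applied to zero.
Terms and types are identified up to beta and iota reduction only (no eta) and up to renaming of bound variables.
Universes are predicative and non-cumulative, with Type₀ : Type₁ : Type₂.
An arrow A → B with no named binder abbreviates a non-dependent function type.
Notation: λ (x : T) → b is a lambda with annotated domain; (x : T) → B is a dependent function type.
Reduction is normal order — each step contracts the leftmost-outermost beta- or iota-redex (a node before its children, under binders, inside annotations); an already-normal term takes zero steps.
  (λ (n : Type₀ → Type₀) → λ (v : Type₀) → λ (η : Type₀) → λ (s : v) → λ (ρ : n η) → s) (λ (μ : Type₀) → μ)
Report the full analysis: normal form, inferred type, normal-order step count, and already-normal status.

resulting normal form:
  λ (n : Type₀) → λ (v : Type₀) → λ (η : n) → λ (s : v) → η
inferred type:
  (n : Type₀) → (v : Type₀) → n → v → n
reduction steps (normal order): 2
already normal: no
first redex: a beta-redex


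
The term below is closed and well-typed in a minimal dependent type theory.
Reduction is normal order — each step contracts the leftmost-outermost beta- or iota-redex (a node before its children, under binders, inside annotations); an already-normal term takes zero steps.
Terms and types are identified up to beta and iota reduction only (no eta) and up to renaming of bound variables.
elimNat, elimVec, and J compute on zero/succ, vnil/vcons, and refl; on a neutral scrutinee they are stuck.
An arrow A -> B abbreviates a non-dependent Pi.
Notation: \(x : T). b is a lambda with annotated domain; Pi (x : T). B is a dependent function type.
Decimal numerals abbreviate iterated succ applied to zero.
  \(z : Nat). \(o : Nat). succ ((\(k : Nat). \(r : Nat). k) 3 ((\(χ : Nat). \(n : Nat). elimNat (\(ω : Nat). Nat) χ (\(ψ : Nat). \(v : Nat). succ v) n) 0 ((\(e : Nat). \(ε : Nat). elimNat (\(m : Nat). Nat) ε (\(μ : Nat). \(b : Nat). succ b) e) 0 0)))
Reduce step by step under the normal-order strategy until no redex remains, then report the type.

reduction (normal order):
  \(z : Nat). \(o : Nat). succ ((\(k : Nat). \(r : Nat). k) 3 ((\(χ : Nat). \(n : Nat). elimNat (\(ω : Nat). Nat) χ (\(ψ : Nat). \(v : Nat). succ v) n) 0 ((\(e : Nat). \(ε : Nat). elimNat (\(m : Nat). Nat) ε (\(μ : Nat). \(b : Nat). succ b) e) 0 0)))
  ~> \(z : Nat). \(o : Nat). succ ((\(k : Nat). 3) ((\(r : Nat). \(χ : Nat). elimNat (\(n : Nat). Nat) r (\(ω : Nat). \(ψ : Nat). succ ψ) χ) 0 ((\(v : Nat). \(e : Nat). elimNat (\(ε : Nat). Nat) e (\(m : Nat). \(μ : Nat). succ μ) v) 0 0)))
  ~> \(z : Nat). \(o : Nat). 4
the term's type:
  Nat -> Nat -> Nat


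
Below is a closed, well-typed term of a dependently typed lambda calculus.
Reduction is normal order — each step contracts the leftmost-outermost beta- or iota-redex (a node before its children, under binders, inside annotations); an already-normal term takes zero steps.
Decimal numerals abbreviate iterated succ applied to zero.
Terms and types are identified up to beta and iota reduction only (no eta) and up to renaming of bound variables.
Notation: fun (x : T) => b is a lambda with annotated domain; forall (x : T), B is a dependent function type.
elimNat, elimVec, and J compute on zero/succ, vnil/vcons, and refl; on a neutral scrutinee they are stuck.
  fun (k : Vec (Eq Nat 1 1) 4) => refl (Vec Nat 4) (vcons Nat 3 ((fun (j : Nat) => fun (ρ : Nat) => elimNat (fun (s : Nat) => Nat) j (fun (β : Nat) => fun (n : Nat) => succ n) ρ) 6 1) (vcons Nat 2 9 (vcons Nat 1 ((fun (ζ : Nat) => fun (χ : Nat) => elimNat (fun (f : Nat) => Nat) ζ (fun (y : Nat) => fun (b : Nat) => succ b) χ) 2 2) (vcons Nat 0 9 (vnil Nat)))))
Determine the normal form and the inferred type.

resulting normal form:
  fun (k : Vec (Eq Nat 1 1) 4) => refl (Vec Nat 4) (vcons Nat 3 7 (vcons Nat 2 9 (vcons Nat 1 4 (vcons Nat 0 9 (vnil Nat)))))
inferred type:
  forall (k : Vec (Eq Nat 1 1) 4), Eq (Vec Nat 4) (vcons Nat 3 7 (vcons Nat 2 9 (vcons Nat 1 4 (vcons Nat 0 9 (vnil Nat))))) (vcons Nat 3 7 (vcons Nat 2 9 (vcons Nat 1 4 (vcons Nat 0 9 (vnil Nat)))))
observation: contracting a beta-redex first, the term normalizes in 15 steps.


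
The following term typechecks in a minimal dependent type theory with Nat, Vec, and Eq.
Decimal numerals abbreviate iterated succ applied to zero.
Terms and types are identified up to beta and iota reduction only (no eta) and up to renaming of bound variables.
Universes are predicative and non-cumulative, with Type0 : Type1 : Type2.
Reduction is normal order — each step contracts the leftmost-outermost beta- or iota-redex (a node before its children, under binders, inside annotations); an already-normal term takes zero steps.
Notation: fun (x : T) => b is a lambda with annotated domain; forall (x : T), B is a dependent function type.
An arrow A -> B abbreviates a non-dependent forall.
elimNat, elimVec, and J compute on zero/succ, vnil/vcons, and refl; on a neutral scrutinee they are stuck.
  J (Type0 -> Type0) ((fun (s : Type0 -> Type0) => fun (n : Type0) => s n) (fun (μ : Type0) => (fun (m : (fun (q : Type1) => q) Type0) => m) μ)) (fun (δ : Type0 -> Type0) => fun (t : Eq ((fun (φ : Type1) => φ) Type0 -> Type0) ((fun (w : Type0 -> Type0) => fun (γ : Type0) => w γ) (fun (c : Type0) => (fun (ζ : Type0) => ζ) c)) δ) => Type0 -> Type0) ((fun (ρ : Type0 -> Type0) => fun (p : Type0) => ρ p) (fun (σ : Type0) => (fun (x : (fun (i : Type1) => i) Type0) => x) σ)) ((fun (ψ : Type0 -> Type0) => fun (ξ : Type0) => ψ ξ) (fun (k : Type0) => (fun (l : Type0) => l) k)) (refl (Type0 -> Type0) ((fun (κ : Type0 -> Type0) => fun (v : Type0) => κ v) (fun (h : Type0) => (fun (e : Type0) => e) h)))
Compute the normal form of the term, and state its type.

resulting normal form:
  fun (s : Type0) => s
type:
  Type0 -> Type0


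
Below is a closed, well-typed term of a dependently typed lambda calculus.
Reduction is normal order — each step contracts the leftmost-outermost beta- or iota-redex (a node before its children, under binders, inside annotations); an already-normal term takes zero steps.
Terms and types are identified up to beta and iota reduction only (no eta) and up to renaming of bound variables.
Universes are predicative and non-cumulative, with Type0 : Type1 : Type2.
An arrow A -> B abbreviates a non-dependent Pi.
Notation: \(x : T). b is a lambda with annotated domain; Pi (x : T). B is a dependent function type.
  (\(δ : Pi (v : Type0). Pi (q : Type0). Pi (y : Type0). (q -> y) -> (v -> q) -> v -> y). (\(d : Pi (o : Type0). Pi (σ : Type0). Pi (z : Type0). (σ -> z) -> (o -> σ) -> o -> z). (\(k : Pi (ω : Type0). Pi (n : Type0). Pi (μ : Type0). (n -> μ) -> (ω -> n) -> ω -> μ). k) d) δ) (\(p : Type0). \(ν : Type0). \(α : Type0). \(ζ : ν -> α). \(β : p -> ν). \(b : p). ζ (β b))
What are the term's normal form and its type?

resulting normal form:
  \(δ : Type0). \(v : Type0). \(q : Type0). \(y : v -> q). \(d : δ -> v). \(o : δ). y (d o)
type:
  Pi (δ : Type0). Pi (v : Type0). Pi (q : Type0). (v -> q) -> (δ -> v) -> δ -> q


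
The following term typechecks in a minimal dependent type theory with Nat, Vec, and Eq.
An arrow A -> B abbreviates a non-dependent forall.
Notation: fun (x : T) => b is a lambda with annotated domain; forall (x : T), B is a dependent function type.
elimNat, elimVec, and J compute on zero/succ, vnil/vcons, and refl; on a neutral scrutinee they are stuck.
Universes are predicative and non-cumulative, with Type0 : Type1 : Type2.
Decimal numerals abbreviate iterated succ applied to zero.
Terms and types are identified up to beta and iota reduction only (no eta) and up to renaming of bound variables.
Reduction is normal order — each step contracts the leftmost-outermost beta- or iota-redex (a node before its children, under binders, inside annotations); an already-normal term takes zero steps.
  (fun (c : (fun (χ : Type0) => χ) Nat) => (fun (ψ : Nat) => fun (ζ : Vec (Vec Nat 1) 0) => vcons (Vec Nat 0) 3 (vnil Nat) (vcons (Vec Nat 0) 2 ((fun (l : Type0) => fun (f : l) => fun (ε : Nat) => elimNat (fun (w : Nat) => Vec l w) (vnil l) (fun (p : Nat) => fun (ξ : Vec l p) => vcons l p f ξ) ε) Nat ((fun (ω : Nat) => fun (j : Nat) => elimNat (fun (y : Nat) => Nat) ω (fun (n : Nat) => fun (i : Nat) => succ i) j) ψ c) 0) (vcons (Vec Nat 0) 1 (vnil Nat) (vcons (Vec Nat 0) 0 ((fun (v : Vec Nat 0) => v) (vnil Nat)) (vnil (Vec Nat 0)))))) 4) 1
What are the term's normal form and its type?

normal form:
  fun (c : Vec (Vec Nat 1) 0) => vcons (Vec Nat 0) 3 (vnil Nat) (vcons (Vec Nat 0) 2 (vnil Nat) (vcons (Vec Nat 0) 1 (vnil Nat) (vcons (Vec Nat 0) 0 (vnil Nat) (vnil (Vec Nat 0)))))
the term's type:
  Vec (Vec Nat 1) 0 -> Vec (Vec Nat 0) 4


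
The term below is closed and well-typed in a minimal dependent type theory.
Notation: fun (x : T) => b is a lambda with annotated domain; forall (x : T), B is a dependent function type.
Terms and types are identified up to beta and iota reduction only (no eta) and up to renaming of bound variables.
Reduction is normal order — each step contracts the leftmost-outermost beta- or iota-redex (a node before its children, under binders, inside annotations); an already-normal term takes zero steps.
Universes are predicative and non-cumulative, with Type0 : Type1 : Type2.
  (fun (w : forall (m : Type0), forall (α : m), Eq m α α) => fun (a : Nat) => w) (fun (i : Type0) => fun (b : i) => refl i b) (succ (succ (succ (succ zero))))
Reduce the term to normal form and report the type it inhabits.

normal form:
  fun (w : Type0) => fun (m : w) => refl w m
type:
  forall (w : Type0), forall (m : w), Eq w m m
observation: normalization takes exactly 2 steps under the normal-order strategy.


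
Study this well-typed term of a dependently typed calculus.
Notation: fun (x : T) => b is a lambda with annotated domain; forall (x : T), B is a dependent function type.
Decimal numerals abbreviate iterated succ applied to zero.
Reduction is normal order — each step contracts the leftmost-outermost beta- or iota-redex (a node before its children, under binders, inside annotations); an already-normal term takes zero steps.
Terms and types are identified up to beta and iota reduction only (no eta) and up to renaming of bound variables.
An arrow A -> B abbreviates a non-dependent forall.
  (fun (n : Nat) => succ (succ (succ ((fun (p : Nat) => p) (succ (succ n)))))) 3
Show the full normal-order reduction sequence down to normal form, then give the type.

normal-order reduction:
  (fun (n : Nat) => succ (succ (succ ((fun (p : Nat) => p) (succ (succ n)))))) 3
  ~> succ (succ (succ ((fun (n : Nat) => n) 5)))
  ~> 8
type:
  Nat


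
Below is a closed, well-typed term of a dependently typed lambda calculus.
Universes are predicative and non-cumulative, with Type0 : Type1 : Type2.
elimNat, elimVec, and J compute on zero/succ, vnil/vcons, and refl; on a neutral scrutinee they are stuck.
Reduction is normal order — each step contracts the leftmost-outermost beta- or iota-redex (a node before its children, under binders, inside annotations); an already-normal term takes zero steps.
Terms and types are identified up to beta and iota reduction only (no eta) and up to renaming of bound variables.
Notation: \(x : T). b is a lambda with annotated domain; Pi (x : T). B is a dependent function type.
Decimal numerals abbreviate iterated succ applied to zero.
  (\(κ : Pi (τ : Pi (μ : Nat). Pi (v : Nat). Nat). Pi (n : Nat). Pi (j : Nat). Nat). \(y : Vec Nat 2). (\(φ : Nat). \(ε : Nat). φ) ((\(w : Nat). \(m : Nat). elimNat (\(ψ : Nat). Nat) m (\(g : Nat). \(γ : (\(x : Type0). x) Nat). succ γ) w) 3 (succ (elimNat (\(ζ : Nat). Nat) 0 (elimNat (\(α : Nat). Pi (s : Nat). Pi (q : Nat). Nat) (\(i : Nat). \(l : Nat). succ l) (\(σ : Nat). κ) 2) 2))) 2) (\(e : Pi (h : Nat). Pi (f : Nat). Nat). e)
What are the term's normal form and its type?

resulting normal form:
  \(κ : Vec Nat 2). 6
inferred type:
  Pi (κ : Vec Nat 2). Nat


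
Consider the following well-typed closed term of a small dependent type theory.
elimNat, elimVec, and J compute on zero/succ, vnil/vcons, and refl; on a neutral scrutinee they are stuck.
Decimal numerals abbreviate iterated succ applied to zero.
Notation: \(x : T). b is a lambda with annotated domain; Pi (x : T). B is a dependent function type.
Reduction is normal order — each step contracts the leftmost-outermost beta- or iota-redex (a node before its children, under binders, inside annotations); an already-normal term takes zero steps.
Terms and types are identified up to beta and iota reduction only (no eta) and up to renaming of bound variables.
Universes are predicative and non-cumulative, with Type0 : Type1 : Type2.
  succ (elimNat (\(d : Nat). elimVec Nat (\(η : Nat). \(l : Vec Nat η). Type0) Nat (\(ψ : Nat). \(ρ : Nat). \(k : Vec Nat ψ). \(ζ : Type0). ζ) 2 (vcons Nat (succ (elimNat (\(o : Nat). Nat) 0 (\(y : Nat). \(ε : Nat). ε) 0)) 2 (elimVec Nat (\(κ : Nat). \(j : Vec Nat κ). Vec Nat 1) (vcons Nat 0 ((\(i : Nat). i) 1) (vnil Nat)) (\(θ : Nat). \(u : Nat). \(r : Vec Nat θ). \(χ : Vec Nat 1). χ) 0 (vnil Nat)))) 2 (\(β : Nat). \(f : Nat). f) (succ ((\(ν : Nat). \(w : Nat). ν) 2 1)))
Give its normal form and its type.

reduced normal form:
  3
type:
  Nat
observation: 25 normal-order steps normalize the term, beginning with an elimNat iota-redex.


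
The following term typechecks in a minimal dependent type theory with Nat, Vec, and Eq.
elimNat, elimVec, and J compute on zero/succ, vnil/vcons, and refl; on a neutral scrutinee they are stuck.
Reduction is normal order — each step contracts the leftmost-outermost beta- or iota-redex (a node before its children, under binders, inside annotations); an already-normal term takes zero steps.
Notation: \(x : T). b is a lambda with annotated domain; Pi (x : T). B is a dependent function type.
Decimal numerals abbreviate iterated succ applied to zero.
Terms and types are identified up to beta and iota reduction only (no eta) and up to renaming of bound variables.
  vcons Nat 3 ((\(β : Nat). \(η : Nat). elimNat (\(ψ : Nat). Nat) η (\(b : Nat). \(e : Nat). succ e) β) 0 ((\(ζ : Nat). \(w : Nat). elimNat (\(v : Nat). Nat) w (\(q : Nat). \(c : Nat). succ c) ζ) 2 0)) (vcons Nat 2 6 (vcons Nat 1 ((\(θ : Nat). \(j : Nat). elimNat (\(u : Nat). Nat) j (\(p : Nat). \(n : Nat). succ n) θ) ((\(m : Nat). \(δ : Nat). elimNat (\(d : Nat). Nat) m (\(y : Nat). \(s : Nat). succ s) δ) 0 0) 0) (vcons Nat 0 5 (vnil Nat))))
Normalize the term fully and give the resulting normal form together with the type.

reduced normal form:
  vcons Nat 3 2 (vcons Nat 2 6 (vcons Nat 1 0 (vcons Nat 0 5 (vnil Nat))))
type:
  Vec Nat 4


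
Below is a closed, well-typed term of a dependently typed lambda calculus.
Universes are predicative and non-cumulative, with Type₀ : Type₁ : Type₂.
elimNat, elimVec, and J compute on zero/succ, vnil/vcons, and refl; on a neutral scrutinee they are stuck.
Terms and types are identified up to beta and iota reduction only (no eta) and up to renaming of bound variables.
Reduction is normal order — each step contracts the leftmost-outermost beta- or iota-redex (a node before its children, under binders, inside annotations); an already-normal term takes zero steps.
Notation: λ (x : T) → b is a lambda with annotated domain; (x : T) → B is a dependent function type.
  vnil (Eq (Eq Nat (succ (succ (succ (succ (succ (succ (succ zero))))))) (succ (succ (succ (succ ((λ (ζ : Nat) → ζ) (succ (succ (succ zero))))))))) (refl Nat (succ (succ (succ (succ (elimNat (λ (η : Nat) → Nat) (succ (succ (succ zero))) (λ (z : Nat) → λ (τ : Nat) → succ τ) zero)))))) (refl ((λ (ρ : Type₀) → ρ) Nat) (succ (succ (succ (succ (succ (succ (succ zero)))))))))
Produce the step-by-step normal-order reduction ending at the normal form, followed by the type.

normal-order reduction:
  vnil (Eq (Eq Nat (succ (succ (succ (succ (succ (succ (succ zero))))))) (succ (succ (succ (succ ((λ (ζ : Nat) → ζ) (succ (succ (succ zero))))))))) (refl Nat (succ (succ (succ (succ (elimNat (λ (η : Nat) → Nat) (succ (succ (succ zero))) (λ (z : Nat) → λ (τ : Nat) → succ τ) zero)))))) (refl ((λ (ρ : Type₀) → ρ) Nat) (succ (succ (succ (succ (succ (succ (succ zero)))))))))
  ~> vnil (Eq (Eq Nat (succ (succ (succ (succ (succ (succ (succ zero))))))) (succ (succ (succ (succ (succ (succ (succ zero)))))))) (refl Nat (succ (succ (succ (succ (elimNat (λ (ζ : Nat) → Nat) (succ (succ (succ zero))) (λ (η : Nat) → λ (z : Nat) → succ z) zero)))))) (refl ((λ (τ : Type₀) → τ) Nat) (succ (succ (succ (succ (succ (succ (succ zero)))))))))
  ~> vnil (Eq (Eq Nat (succ (succ (succ (succ (succ (succ (succ zero))))))) (succ (succ (succ (succ (succ (succ (succ zero)))))))) (refl Nat (succ (succ (succ (succ (succ (succ (succ zero)))))))) (refl ((λ (ζ : Type₀) → ζ) Nat) (succ (succ (succ (succ (succ (succ (succ zero)))))))))
  ~> vnil (Eq (Eq Nat (succ (succ (succ (succ (succ (succ (succ zero))))))) (succ (succ (succ (succ (succ (succ (succ zero)))))))) (refl Nat (succ (succ (succ (succ (succ (succ (succ zero)))))))) (refl Nat (succ (succ (succ (succ (succ (succ (succ zero)))))))))
the term's type:
  Vec (Eq (Eq Nat (succ (succ (succ (succ (succ (succ (succ zero))))))) (succ (succ (succ (succ (succ (succ (succ zero)))))))) (refl Nat (succ (succ (succ (succ (succ (succ (succ zero)))))))) (refl Nat (succ (succ (succ (succ (succ (succ (succ zero))))))))) zero


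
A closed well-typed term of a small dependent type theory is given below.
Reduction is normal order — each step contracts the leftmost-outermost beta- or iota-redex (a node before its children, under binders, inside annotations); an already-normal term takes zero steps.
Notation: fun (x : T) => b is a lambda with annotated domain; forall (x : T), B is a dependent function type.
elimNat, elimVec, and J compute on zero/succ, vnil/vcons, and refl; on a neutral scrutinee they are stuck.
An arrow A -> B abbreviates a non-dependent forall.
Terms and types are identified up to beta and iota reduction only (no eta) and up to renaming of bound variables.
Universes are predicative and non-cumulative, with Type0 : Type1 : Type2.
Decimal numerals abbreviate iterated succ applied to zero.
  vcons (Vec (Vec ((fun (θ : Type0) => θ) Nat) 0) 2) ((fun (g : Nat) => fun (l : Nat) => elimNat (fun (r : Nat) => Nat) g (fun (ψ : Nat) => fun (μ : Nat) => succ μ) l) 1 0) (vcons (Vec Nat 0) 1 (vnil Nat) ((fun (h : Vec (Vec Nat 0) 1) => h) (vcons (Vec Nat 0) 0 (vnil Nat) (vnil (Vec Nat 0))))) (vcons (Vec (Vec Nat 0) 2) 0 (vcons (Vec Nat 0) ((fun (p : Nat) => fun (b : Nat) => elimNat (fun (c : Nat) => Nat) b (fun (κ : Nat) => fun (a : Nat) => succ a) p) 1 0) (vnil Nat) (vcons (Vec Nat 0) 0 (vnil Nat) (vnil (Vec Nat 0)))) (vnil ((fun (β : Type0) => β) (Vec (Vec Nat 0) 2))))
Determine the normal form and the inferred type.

resulting normal form:
  vcons (Vec (Vec Nat 0) 2) 1 (vcons (Vec Nat 0) 1 (vnil Nat) (vcons (Vec Nat 0) 0 (vnil Nat) (vnil (Vec Nat 0)))) (vcons (Vec (Vec Nat 0) 2) 0 (vcons (Vec Nat 0) 1 (vnil Nat) (vcons (Vec Nat 0) 0 (vnil Nat) (vnil (Vec Nat 0)))) (vnil (Vec (Vec Nat 0) 2)))
type:
  Vec (Vec (Vec Nat 0) 2) 2


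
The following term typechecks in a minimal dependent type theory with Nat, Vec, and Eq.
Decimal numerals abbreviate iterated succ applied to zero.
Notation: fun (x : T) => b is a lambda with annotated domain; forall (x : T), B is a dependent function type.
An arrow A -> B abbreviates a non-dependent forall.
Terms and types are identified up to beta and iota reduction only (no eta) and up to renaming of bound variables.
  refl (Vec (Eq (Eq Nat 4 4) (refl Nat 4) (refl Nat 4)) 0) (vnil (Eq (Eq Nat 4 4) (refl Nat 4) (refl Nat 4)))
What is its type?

type:
  Eq (Vec (Eq (Eq Nat 4 4) (refl Nat 4) (refl Nat 4)) 0) (vnil (Eq (Eq Nat 4 4) (refl Nat 4) (refl Nat 4))) (vnil (Eq (Eq Nat 4 4) (refl Nat 4) (refl Nat 4)))


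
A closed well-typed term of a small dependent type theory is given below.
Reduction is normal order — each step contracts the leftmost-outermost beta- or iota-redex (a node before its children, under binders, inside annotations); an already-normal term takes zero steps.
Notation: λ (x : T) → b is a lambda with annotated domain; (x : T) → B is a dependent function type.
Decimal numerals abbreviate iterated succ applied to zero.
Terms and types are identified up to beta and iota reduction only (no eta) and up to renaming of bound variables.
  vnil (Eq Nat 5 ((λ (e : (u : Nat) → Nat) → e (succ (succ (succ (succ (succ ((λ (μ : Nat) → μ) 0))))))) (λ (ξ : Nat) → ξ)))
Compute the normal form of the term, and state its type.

resulting normal form:
  vnil (Eq Nat 5 5)
type:
  Vec (Eq Nat 5 5) 0
observation: the first redex contracted is a beta-redex; the normal form is reached in 3 normal-order steps.


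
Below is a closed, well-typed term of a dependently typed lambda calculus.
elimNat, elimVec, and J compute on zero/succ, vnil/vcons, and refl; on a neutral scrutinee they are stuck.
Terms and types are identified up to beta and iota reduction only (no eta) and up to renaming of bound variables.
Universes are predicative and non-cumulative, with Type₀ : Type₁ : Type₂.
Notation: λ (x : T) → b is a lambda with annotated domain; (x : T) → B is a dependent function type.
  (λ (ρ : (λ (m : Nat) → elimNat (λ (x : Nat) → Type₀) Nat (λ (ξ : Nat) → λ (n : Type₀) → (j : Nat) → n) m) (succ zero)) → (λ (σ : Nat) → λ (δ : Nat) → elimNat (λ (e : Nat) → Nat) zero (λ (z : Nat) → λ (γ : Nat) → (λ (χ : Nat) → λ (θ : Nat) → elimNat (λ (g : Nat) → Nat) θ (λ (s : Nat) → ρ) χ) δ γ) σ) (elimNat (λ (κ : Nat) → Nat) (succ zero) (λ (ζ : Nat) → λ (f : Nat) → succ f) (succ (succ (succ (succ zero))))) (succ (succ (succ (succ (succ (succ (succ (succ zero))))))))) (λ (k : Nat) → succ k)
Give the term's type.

inferred type:
  Nat
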